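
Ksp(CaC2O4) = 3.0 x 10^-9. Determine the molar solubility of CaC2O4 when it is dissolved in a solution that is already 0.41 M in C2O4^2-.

CaC2O4(s) ⇌ Ca^2+ + C2O4^2-
Ksp = [Ca^2+][C2O4^2-]
Let s be the molar solubility in this solution. [Ca^2+] = s, [C2O4^2-] = 0.41 + s ≈ 0.41 (Ksp is small, so little additional dissolves).
Ksp ≈ s × 0.41
s = 7.3 × 10^-9 M
Check: s = 7.3 x 10^-9 ≪ 0.41, so the approximation is valid.

s = 7.3 x 10^-9 M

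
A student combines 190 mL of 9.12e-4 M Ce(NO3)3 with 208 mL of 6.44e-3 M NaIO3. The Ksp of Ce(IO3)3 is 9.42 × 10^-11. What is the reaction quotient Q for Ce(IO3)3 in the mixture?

Q ≈ 1.66 × 10^-11

Total volume = 190 + 208 = 398 mL.
[Ce^3+] = 9.12 × 10^-4 × (190/398) = 4.354 × 10^-4 M
[IO3^-] = 6.44 × 10^-3 × (208/398) = 3.366 × 10^-3 M
Ce(IO3)3(s) <=> Ce^3+ + 3 IO3^-, so Q = [Ce^3+][IO3^-]^3
Q = (4.354 x 10^-4)(3.366 x 10^-3)^3 = 1.66 x 10^-11
Q < Ksp, so no precipitate of Ce(IO3)3 forms.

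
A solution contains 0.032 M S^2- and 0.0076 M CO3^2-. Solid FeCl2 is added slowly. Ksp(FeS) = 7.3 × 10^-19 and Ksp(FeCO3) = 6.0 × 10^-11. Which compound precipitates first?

FeS

Precipitation of each salt starts when its ion product equals its Ksp.
For FeS: 7.3 × 10^-19 = 0.032 × [Fe^2+]  ⇒  [Fe^2+] = 2.3 x 10^-17 M.
For FeCO3: 6.0 × 10^-11 = 0.0076 × [Fe^2+]  ⇒  [Fe^2+] = 7.9 x 10^-9 M.
The salt with the lower threshold [Fe^2+] precipitates first: FeS.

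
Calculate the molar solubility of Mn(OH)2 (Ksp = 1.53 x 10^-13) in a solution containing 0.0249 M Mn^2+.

1.24 x 10^-6 M

Mn(OH)2(s) <=> Mn^2+(aq) + 2 OH^-(aq)
Ksp = [Mn^2+][OH^-]^2
If s mol/L dissolves here, [Mn^2+] = 0.0249 + s ≈ 0.0249, [OH^-] = 2s (since the Mn^2+ already present dominates).
Ksp ≈ 0.0249 × (2s)^2
s = 1.24 x 10^-6 M
Check: s = 1.2 x 10^-6 ≪ 0.0249, so the approximation is valid.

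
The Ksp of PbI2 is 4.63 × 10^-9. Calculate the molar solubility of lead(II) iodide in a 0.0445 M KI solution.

PbI2(s) ⇌ Pb^2+(aq) + 2 I^-(aq)
Ksp = [Pb^2+][I^-]^2
If s mol/L dissolves here, [Pb^2+] = s, [I^-] = 0.0445 + 2s ≈ 0.0445 (Ksp is small, so little additional dissolves).
Ksp ≈ s × (0.0445)^2
s = 2.34 × 10^-6 M
Check: 2s = 4.7 x 10^-6 ≪ 0.0445, so the approximation is valid.

2.34e-6 M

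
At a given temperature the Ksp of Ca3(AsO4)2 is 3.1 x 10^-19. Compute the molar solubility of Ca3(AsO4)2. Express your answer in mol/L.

s ≈ 7.8 × 10^-5 M

Ca3(AsO4)2(s) <=> 3 Ca^2+ + 2 AsO4^3-
Ksp = [Ca^2+]^3[AsO4^3-]^2
If s mol/L of Ca3(AsO4)2 dissolves, [Ca^2+] = 3s and [AsO4^3-] = 2s.
So Ksp = (3s)^3 × (2s)^2 = 108s^5
s = (3.1 x 10^-19 / 108)^(1/5) = 7.8 × 10^-5 M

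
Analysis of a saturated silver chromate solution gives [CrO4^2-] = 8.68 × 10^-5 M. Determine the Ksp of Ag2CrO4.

Ag2CrO4(s) ⇌ 2 Ag^+ + CrO4^2-
Stoichiometry gives [Ag^+] = (2/1)[CrO4^2-] = 1.736 × 10^-4 M.
Ksp = [Ag^+]^2[CrO4^2-]
Ksp = (1.736 × 10^-4)^2 × 8.68 × 10^-5 = 2.62 × 10^-12

Ksp = 2.62e-12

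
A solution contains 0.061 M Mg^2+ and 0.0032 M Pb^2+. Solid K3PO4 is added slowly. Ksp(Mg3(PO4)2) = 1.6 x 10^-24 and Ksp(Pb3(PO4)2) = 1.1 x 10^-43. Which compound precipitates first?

Pb3(PO4)2

Each salt begins to precipitate when Q = Ksp, i.e. when [PO4^3-] reaches its threshold.
For Mg3(PO4)2: 1.6 x 10^-24 = (0.061)^3 × [PO4^3-]^2  ⇒  [PO4^3-] = 8.4 x 10^-11 M.
For Pb3(PO4)2: 1.1 x 10^-43 = (0.0032)^3 × [PO4^3-]^2  ⇒  [PO4^3-] = 1.8 × 10^-18 M.
The salt with the lower threshold [PO4^3-] precipitates first: Pb3(PO4)2.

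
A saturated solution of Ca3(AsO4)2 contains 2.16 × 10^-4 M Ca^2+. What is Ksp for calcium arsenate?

2.09e-19

Ca3(AsO4)2(s) ⇌ 3 Ca^2+(aq) + 2 AsO4^3-(aq)
Stoichiometry gives [AsO4^3-] = (2/3)[Ca^2+] = 1.440 x 10^-4 M.
Ksp = [Ca^2+]^3[AsO4^3-]^2
Ksp = (2.16 x 10^-4)^3 × (1.440 x 10^-4)^2 = 2.09 x 10^-19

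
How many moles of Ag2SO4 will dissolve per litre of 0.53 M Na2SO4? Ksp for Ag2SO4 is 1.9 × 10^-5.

3.0 x 10^-3 M

Ag2SO4(s) ⇌ 2 Ag^+ + SO4^2-
Ksp = [Ag^+]^2[SO4^2-]
If s mol/L dissolves here, [Ag^+] = 2s, [SO4^2-] = 0.53 + s ≈ 0.53 (Ksp is small, so little additional dissolves).
Ksp ≈ (2s)^2 × 0.53
s = 3.0 × 10^-3 M
Check: s = 3.0 × 10^-3 ≪ 0.53, so the approximation is valid.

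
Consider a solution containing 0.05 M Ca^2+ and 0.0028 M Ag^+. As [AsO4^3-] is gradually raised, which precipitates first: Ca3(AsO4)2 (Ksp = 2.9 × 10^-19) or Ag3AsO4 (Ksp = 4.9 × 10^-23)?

Ag3AsO4

Precipitation of each salt starts when its ion product equals its Ksp.
For Ca3(AsO4)2: 2.9 × 10^-19 = (0.05)^3 × [AsO4^3-]^2  ⇒  [AsO4^3-] = 4.8 × 10^-8 M.
For Ag3AsO4: 4.9 × 10^-23 = (0.0028)^3 × [AsO4^3-]  ⇒  [AsO4^3-] = 2.2 x 10^-15 M.
The salt with the lower threshold [AsO4^3-] precipitates first: Ag3AsO4.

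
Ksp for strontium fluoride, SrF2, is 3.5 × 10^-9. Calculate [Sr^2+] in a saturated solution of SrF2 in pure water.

SrF2(s) ⇌ Sr^2+ + 2 F^-
Ksp = [Sr^2+][F^-]^2
With molar solubility s: [Sr^2+] = s, [F^-] = 2s.
Substituting: Ksp = s(2s)^2 = 4s^3
s = (3.5 × 10^-9 / 4)^(1/3) = 9.56 × 10^-4 M
[Sr^2+] = s = 9.6 × 10^-4 M

9.6e-4 M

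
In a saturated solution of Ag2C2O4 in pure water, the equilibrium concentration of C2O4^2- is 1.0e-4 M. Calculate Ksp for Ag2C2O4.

4.0 × 10^-12

Ag2C2O4(s) ⇌ 2 Ag^+(aq) + C2O4^2-(aq)
Stoichiometry gives [Ag^+] = (2/1)[C2O4^2-] = 2.00 × 10^-4 M.
Ksp = [Ag^+]^2[C2O4^2-]
Ksp = (2.00 x 10^-4)^2 × 1.0 × 10^-4 = 4.0 × 10^-12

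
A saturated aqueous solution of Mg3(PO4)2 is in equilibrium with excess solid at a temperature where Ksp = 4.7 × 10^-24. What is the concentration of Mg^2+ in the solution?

Mg3(PO4)2(s) <=> 3 Mg^2+ + 2 PO4^3-
Ksp = [Mg^2+]^3[PO4^3-]^2
With molar solubility s: [Mg^2+] = 3s, [PO4^3-] = 2s.
So Ksp = (3s)^3 × (2s)^2 = 108s^5
s^5 = 4.7 × 10^-24 / 108, so s = 8.47 x 10^-6 M
[Mg^2+] = 3s = 2.5 × 10^-5 M

[Mg^2+] = 2.5 × 10^-5 M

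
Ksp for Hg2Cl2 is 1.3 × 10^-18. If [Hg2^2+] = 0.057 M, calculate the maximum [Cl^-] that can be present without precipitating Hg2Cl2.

Hg2Cl2(s) ⇌ Hg2^2+(aq) + 2 Cl^-(aq)
Ksp = [Hg2^2+][Cl^-]^2
Precipitation begins when Q = Ksp. With [Hg2^2+] = 0.057 M:
1.3 × 10^-18 = (0.057) × [Cl^-]^2
[Cl^-] = (1.3 × 10^-18 / 5.7 x 10^-2)^(1/2) = 4.8 × 10^-9 M

4.8 × 10^-9 M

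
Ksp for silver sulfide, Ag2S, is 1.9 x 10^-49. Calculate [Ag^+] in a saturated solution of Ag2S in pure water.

Ag2S(s) ⇌ 2 Ag^+(aq) + S^2-(aq)
Ksp = [Ag^+]^2[S^2-]
For each mole of Ag2S that dissolves: [Ag^+] = 2s, [S^2-] = s.
Substituting: Ksp = (2s)^2s = 4s^3
s^3 = 1.9 x 10^-49 / 4, so s = 3.62 x 10^-17 M
[Ag^+] = 2s = 7.2 × 10^-17 M

[Ag^+] = 7.2e-17 M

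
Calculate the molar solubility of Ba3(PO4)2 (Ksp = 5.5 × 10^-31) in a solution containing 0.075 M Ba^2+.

Ba3(PO4)2(s) <=> 3 Ba^2+ + 2 PO4^3-
Ksp = [Ba^2+]^3[PO4^3-]^2
Let s = moles of Ba3(PO4)2 that dissolve per litre. [Ba^2+] = 0.075 + 3s ≈ 0.075, [PO4^3-] = 2s (Ksp is small, so little additional dissolves).
Ksp ≈ (0.075)^3 × (2s)^2
s = 1.8 × 10^-14 M
Check: 3s = 5.4 × 10^-14 ≪ 0.075, so the approximation is valid.

s ≈ 1.8e-14 M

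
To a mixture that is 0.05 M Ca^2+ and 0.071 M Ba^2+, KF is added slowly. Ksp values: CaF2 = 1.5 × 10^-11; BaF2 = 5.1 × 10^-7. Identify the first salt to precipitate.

Each salt begins to precipitate when Q = Ksp, i.e. when [F^-] reaches its threshold.
For CaF2: 1.5 × 10^-11 = 0.05 × [F^-]^2  ⇒  [F^-] = 1.7 × 10^-5 M.
For BaF2: 5.1 × 10^-7 = 0.071 × [F^-]^2  ⇒  [F^-] = 2.7 x 10^-3 M.
The salt with the lower threshold [F^-] precipitates first: CaF2.

CaF2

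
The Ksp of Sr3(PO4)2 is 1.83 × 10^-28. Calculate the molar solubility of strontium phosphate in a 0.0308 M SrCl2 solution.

Sr3(PO4)2(s) <=> 3 Sr^2+(aq) + 2 PO4^3-(aq)
Ksp = [Sr^2+]^3[PO4^3-]^2
Let s = moles of Sr3(PO4)2 that dissolve per litre. [Sr^2+] = 0.0308 + 3s ≈ 0.0308, [PO4^3-] = 2s (common-ion effect: Sr^2+ is already 0.0308 M).
Ksp ≈ (0.0308)^3 × (2s)^2
s = 1.25 × 10^-12 M
Check: 3s = 3.8 × 10^-12 ≪ 0.0308, so the approximation is valid.

s = 1.25 × 10^-12 M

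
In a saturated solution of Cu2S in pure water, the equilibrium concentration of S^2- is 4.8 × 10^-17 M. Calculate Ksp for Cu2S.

Cu2S(s) <=> 2 Cu^+(aq) + S^2-(aq)
Stoichiometry gives [Cu^+] = (2/1)[S^2-] = 9.60 x 10^-17 M.
Ksp = [Cu^+]^2[S^2-]
Ksp = (9.60 x 10^-17)^2 × 4.8 x 10^-17 = 4.4 × 10^-49

4.4e-49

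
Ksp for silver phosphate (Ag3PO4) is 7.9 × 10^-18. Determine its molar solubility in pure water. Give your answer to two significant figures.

Ag3PO4(s) ⇌ 3 Ag^+(aq) + PO4^3-(aq)
Ksp = [Ag^+]^3[PO4^3-]
With molar solubility s: [Ag^+] = 3s, [PO4^3-] = s.
Ksp = (3s)^3s = 27s^4
s^4 = 7.9 × 10^-18 / 27, so s = 2.3 x 10^-5 M

s = 2.3e-5 M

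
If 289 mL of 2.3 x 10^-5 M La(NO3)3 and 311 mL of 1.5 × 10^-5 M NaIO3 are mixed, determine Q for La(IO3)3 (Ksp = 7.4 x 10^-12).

5.2 × 10^-21

Total volume = 289 + 311 = 600 mL.
[La^3+] = 2.3 × 10^-5 × (289/600) = 1.11 x 10^-5 M
[IO3^-] = 1.5 x 10^-5 × (311/600) = 7.78 × 10^-6 M
La(IO3)3(s) ⇌ La^3+(aq) + 3 IO3^-(aq), so Q = [La^3+][IO3^-]^3
Q = (1.11 × 10^-5)(7.78 x 10^-6)^3 = 5.2 x 10^-21
Q < Ksp, so no precipitate of La(IO3)3 forms.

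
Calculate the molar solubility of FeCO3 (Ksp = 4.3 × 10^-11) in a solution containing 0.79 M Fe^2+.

FeCO3(s) ⇌ Fe^2+(aq) + CO3^2-(aq)
Ksp = [Fe^2+][CO3^2-]
Let s = moles of FeCO3 that dissolve per litre. [Fe^2+] = 0.79 + s ≈ 0.79, [CO3^2-] = s (common-ion effect: Fe^2+ is already 0.79 M).
Ksp ≈ 0.79 × s
s = 5.4 x 10^-11 M
Check: s = 5.4 x 10^-11 ≪ 0.79, so the approximation is valid.

s = 5.4 x 10^-11 M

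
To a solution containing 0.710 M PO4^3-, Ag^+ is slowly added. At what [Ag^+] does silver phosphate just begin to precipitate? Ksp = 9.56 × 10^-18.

[Ag^+] = 2.38 x 10^-6 M

Ag3PO4(s) ⇌ 3 Ag^+ + PO4^3-
Ksp = [Ag^+]^3[PO4^3-]
Precipitation begins when Q = Ksp. With [PO4^3-] = 0.710 M:
9.56 × 10^-18 = (0.710) × [Ag^+]^3
[Ag^+] = (9.56 × 10^-18 / 7.10 × 10^-1)^(1/3) = 2.38 x 10^-6 M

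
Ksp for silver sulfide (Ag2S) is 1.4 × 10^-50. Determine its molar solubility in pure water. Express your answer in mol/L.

Ag2S(s) ⇌ 2 Ag^+ + S^2-
Ksp = [Ag^+]^2[S^2-]
For each mole of Ag2S that dissolves: [Ag^+] = 2s, [S^2-] = s.
Substituting: Ksp = (2s)^2s = 4s^3
Solving, s = (1.4 × 10^-50/4)^(1/3) = 1.5 x 10^-17 M

1.5e-17 M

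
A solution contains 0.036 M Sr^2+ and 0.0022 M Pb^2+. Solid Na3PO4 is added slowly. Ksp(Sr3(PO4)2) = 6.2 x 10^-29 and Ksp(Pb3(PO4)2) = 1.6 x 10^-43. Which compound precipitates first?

Pb3(PO4)2

Precipitation of each salt starts when its ion product equals its Ksp.
For Sr3(PO4)2: 6.2 x 10^-29 = (0.036)^3 × [PO4^3-]^2  ⇒  [PO4^3-] = 1.2 × 10^-12 M.
For Pb3(PO4)2: 1.6 x 10^-43 = (0.0022)^3 × [PO4^3-]^2  ⇒  [PO4^3-] = 3.9 × 10^-18 M.
The salt with the lower threshold [PO4^3-] precipitates first: Pb3(PO4)2.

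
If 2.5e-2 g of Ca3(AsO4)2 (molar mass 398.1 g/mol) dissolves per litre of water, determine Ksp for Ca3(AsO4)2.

Molar solubility s = (2.5 × 10^-2 g/L) / (398.1 g/mol) = 6.28 × 10^-5 M.
Ca3(AsO4)2(s) <=> 3 Ca^2+(aq) + 2 AsO4^3-(aq)
With molar solubility s: [Ca^2+] = 3s, [AsO4^3-] = 2s.
Ksp = [Ca^2+]^3[AsO4^3-]^2
So Ksp = (3s)^3 × (2s)^2 = 108s^5
Ksp = 108 × (6.28 × 10^-5)^5 = 1.1 × 10^-19

Ksp = 1.1 x 10^-19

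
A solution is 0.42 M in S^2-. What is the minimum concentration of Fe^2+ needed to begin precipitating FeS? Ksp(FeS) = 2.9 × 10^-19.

FeS(s) ⇌ Fe^2+(aq) + S^2-(aq)
Ksp = [Fe^2+][S^2-]
Precipitation begins when Q = Ksp. With [S^2-] = 0.42 M:
2.9 × 10^-19 = (0.42) × [Fe^2+]
[Fe^2+] = (2.9 × 10^-19 / 4.2 × 10^-1) = 6.9 × 10^-19 M

[Fe^2+] = 6.9 × 10^-19 M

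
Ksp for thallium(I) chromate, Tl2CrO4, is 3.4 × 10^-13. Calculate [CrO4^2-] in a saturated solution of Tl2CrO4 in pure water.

4.4 x 10^-5 M

Tl2CrO4(s) ⇌ 2 Tl^+(aq) + CrO4^2-(aq)
Ksp = [Tl^+]^2[CrO4^2-]
Let s = molar solubility. Then [Tl^+] = 2s and [CrO4^2-] = s.
So Ksp = (2s)^2 × s = 4s^3
s = (3.4 × 10^-13 / 4)^(1/3) = 4.40 × 10^-5 M
[CrO4^2-] = s = 4.4 × 10^-5 M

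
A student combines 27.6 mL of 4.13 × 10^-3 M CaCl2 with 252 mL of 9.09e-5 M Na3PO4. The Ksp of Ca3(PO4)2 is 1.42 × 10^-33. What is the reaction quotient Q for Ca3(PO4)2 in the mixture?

Total volume = 27.6 + 252 = 279.6 mL.
[Ca^2+] = 4.13 × 10^-3 × (27.6/279.6) = 4.077 × 10^-4 M
[PO4^3-] = 9.09 x 10^-5 × (252/279.6) = 8.193 × 10^-5 M
Ca3(PO4)2(s) <=> 3 Ca^2+ + 2 PO4^3-, so Q = [Ca^2+]^3[PO4^3-]^2
Q = (4.077 x 10^-4)^3(8.193 x 10^-5)^2 = 4.55 × 10^-19
Q > Ksp, so Ca3(PO4)2 will precipitate.

Q = 4.55 × 10^-19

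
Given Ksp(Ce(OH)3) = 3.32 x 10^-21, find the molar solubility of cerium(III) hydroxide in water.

s ≈ 3.33e-6 M

Ce(OH)3(s) ⇌ Ce^3+(aq) + 3 OH^-(aq)
Ksp = [Ce^3+][OH^-]^3
With molar solubility s: [Ce^3+] = s, [OH^-] = 3s.
Substituting: Ksp = s(3s)^3 = 27s^4
s = (3.32 x 10^-21 / 27)^(1/4) = 3.33 x 10^-6 M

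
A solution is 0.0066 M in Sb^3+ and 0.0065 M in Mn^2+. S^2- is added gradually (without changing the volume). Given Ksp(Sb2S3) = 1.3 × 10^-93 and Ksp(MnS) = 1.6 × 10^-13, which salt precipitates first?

Sb2S3

Each salt begins to precipitate when Q = Ksp, i.e. when [S^2-] reaches its threshold.
For Sb2S3: 1.3 × 10^-93 = (0.0066)^2 × [S^2-]^3  ⇒  [S^2-] = 3.1 x 10^-30 M.
For MnS: 1.6 × 10^-13 = 0.0065 × [S^2-]  ⇒  [S^2-] = 2.5 x 10^-11 M.
The salt with the lower threshold [S^2-] precipitates first: Sb2S3.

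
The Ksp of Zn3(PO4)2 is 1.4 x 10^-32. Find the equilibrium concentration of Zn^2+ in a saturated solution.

Zn3(PO4)2(s) <=> 3 Zn^2+ + 2 PO4^3-
Ksp = [Zn^2+]^3[PO4^3-]^2
With molar solubility s: [Zn^2+] = 3s, [PO4^3-] = 2s.
Substituting: Ksp = (3s)^3(2s)^2 = 108s^5
s = (1.4 x 10^-32 / 108)^(1/5) = 1.67 × 10^-7 M
[Zn^2+] = 3s = 5.0 × 10^-7 M

[Zn^2+] = 5.0 × 10^-7 M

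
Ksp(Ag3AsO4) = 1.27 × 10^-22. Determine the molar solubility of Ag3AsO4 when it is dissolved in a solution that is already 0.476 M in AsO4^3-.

Ag3AsO4(s) <=> 3 Ag^+ + AsO4^3-
Ksp = [Ag^+]^3[AsO4^3-]
If s mol/L dissolves here, [Ag^+] = 3s, [AsO4^3-] = 0.476 + s ≈ 0.476 (common-ion effect: AsO4^3- is already 0.476 M).
Ksp ≈ (3s)^3 × 0.476
s = 2.15 × 10^-8 M
Check: s = 2.1 × 10^-8 ≪ 0.476, so the approximation is valid.

s ≈ 2.15 × 10^-8 M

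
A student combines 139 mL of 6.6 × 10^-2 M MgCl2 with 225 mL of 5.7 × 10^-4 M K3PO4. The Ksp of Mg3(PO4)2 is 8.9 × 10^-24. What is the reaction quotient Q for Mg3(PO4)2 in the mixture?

Total volume = 139 + 225 = 364 mL.
[Mg^2+] = 6.6 × 10^-2 × (139/364) = 2.52 x 10^-2 M
[PO4^3-] = 5.7 × 10^-4 × (225/364) = 3.52 x 10^-4 M
Mg3(PO4)2(s) ⇌ 3 Mg^2+ + 2 PO4^3-, so Q = [Mg^2+]^3[PO4^3-]^2
Q = (2.52 x 10^-2)^3(3.52 × 10^-4)^2 = 2.0 x 10^-12
Q > Ksp, so Mg3(PO4)2 will precipitate.

2.0 x 10^-12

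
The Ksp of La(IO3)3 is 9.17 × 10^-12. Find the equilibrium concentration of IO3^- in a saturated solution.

[IO3^-] = 2.29e-3 M

La(IO3)3(s) ⇌ La^3+ + 3 IO3^-
Ksp = [La^3+][IO3^-]^3
If s mol/L of La(IO3)3 dissolves, [La^3+] = s and [IO3^-] = 3s.
Ksp = s(3s)^3 = 27s^4
s = (9.17 × 10^-12 / 27)^(1/4) = 7.634 × 10^-4 M
[IO3^-] = 3s = 2.29 × 10^-3 M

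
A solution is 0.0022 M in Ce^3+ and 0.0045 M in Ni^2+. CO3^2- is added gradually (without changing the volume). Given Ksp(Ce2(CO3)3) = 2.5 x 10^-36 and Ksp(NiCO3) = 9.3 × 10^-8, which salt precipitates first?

Precipitation of each salt starts when its ion product equals its Ksp.
For Ce2(CO3)3: 2.5 x 10^-36 = (0.0022)^2 × [CO3^2-]^3  ⇒  [CO3^2-] = 8.0 × 10^-11 M.
For NiCO3: 9.3 × 10^-8 = 0.0045 × [CO3^2-]  ⇒  [CO3^2-] = 2.1 × 10^-5 M.
The salt with the lower threshold [CO3^2-] precipitates first: Ce2(CO3)3.

Ce2(CO3)3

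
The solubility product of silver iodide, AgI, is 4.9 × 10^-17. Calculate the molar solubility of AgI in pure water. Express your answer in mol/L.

s ≈ 7.0e-9 M

AgI(s) ⇌ Ag^+ + I^-
Ksp = [Ag^+][I^-]
If s mol/L of AgI dissolves, [Ag^+] = s and [I^-] = s.
Ksp = s × s = s^2
s = √(4.9 × 10^-17) = 7.0 × 10^-9 M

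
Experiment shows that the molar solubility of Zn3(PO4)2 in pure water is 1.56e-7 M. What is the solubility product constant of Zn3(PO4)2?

Ksp ≈ 9.98 × 10^-33

Zn3(PO4)2(s) ⇌ 3 Zn^2+(aq) + 2 PO4^3-(aq)
For each mole of Zn3(PO4)2 that dissolves: [Zn^2+] = 3s, [PO4^3-] = 2s.
Ksp = [Zn^2+]^3[PO4^3-]^2
Ksp = (3s)^3(2s)^2 = 108s^5
With s = 1.56 × 10^-7: Ksp = 9.98 x 10^-33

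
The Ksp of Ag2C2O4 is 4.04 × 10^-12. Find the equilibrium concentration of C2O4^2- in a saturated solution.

Ag2C2O4(s) ⇌ 2 Ag^+ + C2O4^2-
Ksp = [Ag^+]^2[C2O4^2-]
If s mol/L of Ag2C2O4 dissolves, [Ag^+] = 2s and [C2O4^2-] = s.
Substituting: Ksp = (2s)^2s = 4s^3
s^3 = 4.04 × 10^-12 / 4, so s = 1.003 x 10^-4 M
[C2O4^2-] = s = 1.00 × 10^-4 M

[C2O4^2-] = 1.00e-4 M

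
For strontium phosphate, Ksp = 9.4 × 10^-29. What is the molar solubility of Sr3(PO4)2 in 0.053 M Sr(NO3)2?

Sr3(PO4)2(s) <=> 3 Sr^2+ + 2 PO4^3-
Ksp = [Sr^2+]^3[PO4^3-]^2
Let s be the molar solubility in this solution. [Sr^2+] = 0.053 + 3s ≈ 0.053, [PO4^3-] = 2s (common-ion effect: Sr^2+ is already 0.053 M).
Ksp ≈ (0.053)^3 × (2s)^2
s = 4.0 x 10^-13 M
Check: 3s = 1.2 × 10^-12 ≪ 0.053, so the approximation is valid.

s ≈ 4.0e-13 M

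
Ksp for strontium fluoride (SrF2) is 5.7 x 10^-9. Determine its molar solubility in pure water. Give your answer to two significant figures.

1.1e-3 M

SrF2(s) ⇌ Sr^2+(aq) + 2 F^-(aq)
Ksp = [Sr^2+][F^-]^2
For each mole of SrF2 that dissolves: [Sr^2+] = s, [F^-] = 2s.
Ksp = s(2s)^2 = 4s^3
s = (5.7 x 10^-9 / 4)^(1/3) = 1.1 x 10^-3 M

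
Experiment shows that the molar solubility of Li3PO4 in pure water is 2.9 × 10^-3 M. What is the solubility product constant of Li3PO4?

Ksp = 1.9 × 10^-9

Li3PO4(s) ⇌ 3 Li^+ + PO4^3-
For each mole of Li3PO4 that dissolves: [Li^+] = 3s, [PO4^3-] = s.
Ksp = [Li^+]^3[PO4^3-]
Ksp = (3s)^3s = 27s^4
With s = 2.9 × 10^-3: Ksp = 1.9 x 10^-9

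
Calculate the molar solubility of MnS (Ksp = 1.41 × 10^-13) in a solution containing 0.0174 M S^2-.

MnS(s) ⇌ Mn^2+(aq) + S^2-(aq)
Ksp = [Mn^2+][S^2-]
Let s be the molar solubility in this solution. [Mn^2+] = s, [S^2-] = 0.0174 + s ≈ 0.0174 (common-ion effect: S^2- is already 0.0174 M).
Ksp ≈ s × 0.0174
s = 8.10 × 10^-12 M
Check: s = 8.1 × 10^-12 ≪ 0.0174, so the approximation is valid.

s = 8.10 x 10^-12 M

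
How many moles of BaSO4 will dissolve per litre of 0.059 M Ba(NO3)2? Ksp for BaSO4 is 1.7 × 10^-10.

BaSO4(s) <=> Ba^2+ + SO4^2-
Ksp = [Ba^2+][SO4^2-]
Let s = moles of BaSO4 that dissolve per litre. [Ba^2+] = 0.059 + s ≈ 0.059, [SO4^2-] = s (Ksp is small, so little additional dissolves).
Ksp ≈ 0.059 × s
s = 2.9 × 10^-9 M
Check: s = 2.9 × 10^-9 ≪ 0.059, so the approximation is valid.

s ≈ 2.9e-9 M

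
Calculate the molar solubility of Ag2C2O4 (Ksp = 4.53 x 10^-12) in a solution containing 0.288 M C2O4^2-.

s = 1.98 × 10^-6 M

Ag2C2O4(s) ⇌ 2 Ag^+(aq) + C2O4^2-(aq)
Ksp = [Ag^+]^2[C2O4^2-]
Let s = moles of Ag2C2O4 that dissolve per litre. [Ag^+] = 2s, [C2O4^2-] = 0.288 + s ≈ 0.288 (common-ion effect: C2O4^2- is already 0.288 M).
Ksp ≈ (2s)^2 × 0.288
s = 1.98 × 10^-6 M
Check: s = 2.0 × 10^-6 ≪ 0.288, so the approximation is valid.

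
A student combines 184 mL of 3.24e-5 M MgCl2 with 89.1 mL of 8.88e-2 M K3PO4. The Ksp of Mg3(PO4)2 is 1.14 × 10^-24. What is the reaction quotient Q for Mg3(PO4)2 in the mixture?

Q ≈ 8.73 × 10^-18

Total volume = 184 + 89.1 = 273.1 mL.
[Mg^2+] = 3.24 × 10^-5 × (184/273.1) = 2.183 × 10^-5 M
[PO4^3-] = 8.88 × 10^-2 × (89.1/273.1) = 2.897 × 10^-2 M
Mg3(PO4)2(s) ⇌ 3 Mg^2+ + 2 PO4^3-, so Q = [Mg^2+]^3[PO4^3-]^2
Q = (2.183 x 10^-5)^3(2.897 x 10^-2)^2 = 8.73 × 10^-18
Q > Ksp, so Mg3(PO4)2 will precipitate.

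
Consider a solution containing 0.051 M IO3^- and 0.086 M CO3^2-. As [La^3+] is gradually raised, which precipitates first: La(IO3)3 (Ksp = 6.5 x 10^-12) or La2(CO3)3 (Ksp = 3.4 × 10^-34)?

Each salt begins to precipitate when Q = Ksp, i.e. when [La^3+] reaches its threshold.
For La(IO3)3: 6.5 x 10^-12 = (0.051)^3 × [La^3+]  ⇒  [La^3+] = 4.9 x 10^-8 M.
For La2(CO3)3: 3.4 × 10^-34 = (0.086)^3 × [La^3+]^2  ⇒  [La^3+] = 7.3 × 10^-16 M.
The salt with the lower threshold [La^3+] precipitates first: La2(CO3)3.

La2(CO3)3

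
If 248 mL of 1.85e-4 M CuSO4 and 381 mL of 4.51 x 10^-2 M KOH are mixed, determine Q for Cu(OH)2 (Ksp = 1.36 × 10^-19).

Q ≈ 5.44e-8

Total volume = 248 + 381 = 629 mL.
[Cu^2+] = 1.85 × 10^-4 × (248/629) = 7.294 x 10^-5 M
[OH^-] = 4.51 × 10^-2 × (381/629) = 2.732 × 10^-2 M
Cu(OH)2(s) <=> Cu^2+ + 2 OH^-, so Q = [Cu^2+][OH^-]^2
Q = (7.294 x 10^-5)(2.732 × 10^-2)^2 = 5.44 × 10^-8
Q > Ksp, so Cu(OH)2 will precipitate.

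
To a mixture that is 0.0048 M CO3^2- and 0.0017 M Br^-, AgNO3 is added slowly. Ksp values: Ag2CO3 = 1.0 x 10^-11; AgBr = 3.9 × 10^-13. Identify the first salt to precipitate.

Each salt begins to precipitate when Q = Ksp, i.e. when [Ag^+] reaches its threshold.
For Ag2CO3: 1.0 x 10^-11 = 0.0048 × [Ag^+]^2  ⇒  [Ag^+] = 4.6 × 10^-5 M.
For AgBr: 3.9 × 10^-13 = 0.0017 × [Ag^+]  ⇒  [Ag^+] = 2.3 x 10^-10 M.
The salt with the lower threshold [Ag^+] precipitates first: AgBr.

AgBr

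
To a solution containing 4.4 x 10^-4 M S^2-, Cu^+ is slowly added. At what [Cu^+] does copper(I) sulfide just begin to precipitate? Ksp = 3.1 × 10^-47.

[Cu^+] = 2.7 × 10^-22 M

Cu2S(s) ⇌ 2 Cu^+(aq) + S^2-(aq)
Ksp = [Cu^+]^2[S^2-]
Precipitation begins when Q = Ksp. With [S^2-] = 4.4 x 10^-4 M:
3.1 × 10^-47 = (4.4 x 10^-4) × [Cu^+]^2
[Cu^+] = (3.1 × 10^-47 / 4.4 x 10^-4)^(1/2) = 2.7 x 10^-22 M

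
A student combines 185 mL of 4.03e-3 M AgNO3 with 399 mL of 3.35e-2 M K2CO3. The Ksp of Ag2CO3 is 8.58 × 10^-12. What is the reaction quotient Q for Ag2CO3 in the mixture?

Q = 3.73 × 10^-8

Total volume = 185 + 399 = 584 mL.
[Ag^+] = 4.03 × 10^-3 × (185/584) = 1.277 x 10^-3 M
[CO3^2-] = 3.35 × 10^-2 × (399/584) = 2.289 × 10^-2 M
Ag2CO3(s) <=> 2 Ag^+ + CO3^2-, so Q = [Ag^+]^2[CO3^2-]
Q = (1.277 × 10^-3)^2(2.289 x 10^-2) = 3.73 × 10^-8
Q > Ksp, so Ag2CO3 will precipitate.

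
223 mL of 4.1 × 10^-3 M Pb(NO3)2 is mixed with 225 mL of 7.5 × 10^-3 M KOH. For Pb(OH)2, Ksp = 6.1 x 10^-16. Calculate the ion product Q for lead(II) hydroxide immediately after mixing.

Q = 2.9e-8

Total volume = 223 + 225 = 448 mL.
[Pb^2+] = 4.1 x 10^-3 × (223/448) = 2.04 × 10^-3 M
[OH^-] = 7.5 × 10^-3 × (225/448) = 3.77 × 10^-3 M
Pb(OH)2(s) <=> Pb^2+(aq) + 2 OH^-(aq), so Q = [Pb^2+][OH^-]^2
Q = (2.04 x 10^-3)(3.77 × 10^-3)^2 = 2.9 × 10^-8
Q > Ksp, so Pb(OH)2 will precipitate.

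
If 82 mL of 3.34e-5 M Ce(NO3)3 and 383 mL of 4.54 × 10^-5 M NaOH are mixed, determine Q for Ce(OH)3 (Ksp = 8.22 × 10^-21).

Q ≈ 3.08 x 10^-19

Total volume = 82 + 383 = 465 mL.
[Ce^3+] = 3.34 x 10^-5 × (82/465) = 5.890 × 10^-6 M
[OH^-] = 4.54 × 10^-5 × (383/465) = 3.739 x 10^-5 M
Ce(OH)3(s) ⇌ Ce^3+ + 3 OH^-, so Q = [Ce^3+][OH^-]^3
Q = (5.890 x 10^-6)(3.739 × 10^-5)^3 = 3.08 × 10^-19
Q > Ksp, so Ce(OH)3 will precipitate.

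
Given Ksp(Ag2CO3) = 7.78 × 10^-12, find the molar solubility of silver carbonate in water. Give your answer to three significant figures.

Ag2CO3(s) ⇌ 2 Ag^+(aq) + CO3^2-(aq)
Ksp = [Ag^+]^2[CO3^2-]
If s mol/L of Ag2CO3 dissolves, [Ag^+] = 2s and [CO3^2-] = s.
Substituting: Ksp = (2s)^2s = 4s^3
Solving, s = (7.78 × 10^-12/4)^(1/3) = 1.25 × 10^-4 M

1.25 × 10^-4 M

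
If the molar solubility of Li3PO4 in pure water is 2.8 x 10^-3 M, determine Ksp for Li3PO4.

Ksp = 1.7 x 10^-9

Li3PO4(s) ⇌ 3 Li^+ + PO4^3-
If s mol/L of Li3PO4 dissolves, [Li^+] = 3s and [PO4^3-] = s.
Ksp = [Li^+]^3[PO4^3-]
So Ksp = (3s)^3 × s = 27s^4
Ksp = 27 × (2.8 × 10^-3)^4 = 1.7 × 10^-9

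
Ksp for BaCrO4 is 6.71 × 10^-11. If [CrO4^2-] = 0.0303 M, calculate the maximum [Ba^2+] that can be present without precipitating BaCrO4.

[Ba^2+] ≈ 2.21 × 10^-9 M

BaCrO4(s) ⇌ Ba^2+ + CrO4^2-
Ksp = [Ba^2+][CrO4^2-]
Precipitation begins when Q = Ksp. With [CrO4^2-] = 0.0303 M:
6.71 × 10^-11 = (0.0303) × [Ba^2+]
[Ba^2+] = (6.71 × 10^-11 / 3.03 × 10^-2) = 2.21 x 10^-9 M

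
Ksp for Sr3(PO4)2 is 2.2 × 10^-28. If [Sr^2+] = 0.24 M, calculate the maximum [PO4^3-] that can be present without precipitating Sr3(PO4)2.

[PO4^3-] ≈ 1.3 x 10^-13 M

Sr3(PO4)2(s) <=> 3 Sr^2+ + 2 PO4^3-
Ksp = [Sr^2+]^3[PO4^3-]^2
Precipitation begins when Q = Ksp. With [Sr^2+] = 0.24 M:
2.2 × 10^-28 = (0.24)^3 × [PO4^3-]^2
[PO4^3-] = (2.2 × 10^-28 / 1.38 × 10^-2)^(1/2) = 1.3 × 10^-13 M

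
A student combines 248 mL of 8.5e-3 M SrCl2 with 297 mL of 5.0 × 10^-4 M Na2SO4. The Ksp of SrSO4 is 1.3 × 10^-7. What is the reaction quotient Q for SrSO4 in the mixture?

1.1 × 10^-6

Total volume = 248 + 297 = 545 mL.
[Sr^2+] = 8.5 x 10^-3 × (248/545) = 3.87 × 10^-3 M
[SO4^2-] = 5.0 × 10^-4 × (297/545) = 2.72 x 10^-4 M
SrSO4(s) ⇌ Sr^2+ + SO4^2-, so Q = [Sr^2+][SO4^2-]
Q = (3.87 × 10^-3)(2.72 x 10^-4) = 1.1 × 10^-6
Q > Ksp, so SrSO4 will precipitate.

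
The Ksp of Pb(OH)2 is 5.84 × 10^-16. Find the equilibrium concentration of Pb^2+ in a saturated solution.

5.27e-6 M

Pb(OH)2(s) <=> Pb^2+ + 2 OH^-
Ksp = [Pb^2+][OH^-]^2
Let s = molar solubility. Then [Pb^2+] = s and [OH^-] = 2s.
Substituting: Ksp = s(2s)^2 = 4s^3
Solving, s = (5.84 × 10^-16/4)^(1/3) = 5.266 × 10^-6 M
[Pb^2+] = s = 5.27 x 10^-6 M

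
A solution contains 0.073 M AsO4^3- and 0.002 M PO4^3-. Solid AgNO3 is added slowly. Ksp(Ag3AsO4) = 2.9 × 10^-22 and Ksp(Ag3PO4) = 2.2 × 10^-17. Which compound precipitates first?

Ag3AsO4

Each salt begins to precipitate when Q = Ksp, i.e. when [Ag^+] reaches its threshold.
For Ag3AsO4: 2.9 × 10^-22 = 0.073 × [Ag^+]^3  ⇒  [Ag^+] = 1.6 x 10^-7 M.
For Ag3PO4: 2.2 × 10^-17 = 0.002 × [Ag^+]^3  ⇒  [Ag^+] = 2.2 x 10^-5 M.
The salt with the lower threshold [Ag^+] precipitates first: Ag3AsO4.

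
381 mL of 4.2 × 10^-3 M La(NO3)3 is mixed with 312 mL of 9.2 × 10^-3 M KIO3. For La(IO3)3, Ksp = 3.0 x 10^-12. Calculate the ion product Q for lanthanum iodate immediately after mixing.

Total volume = 381 + 312 = 693 mL.
[La^3+] = 4.2 × 10^-3 × (381/693) = 2.31 × 10^-3 M
[IO3^-] = 9.2 × 10^-3 × (312/693) = 4.14 × 10^-3 M
La(IO3)3(s) ⇌ La^3+ + 3 IO3^-, so Q = [La^3+][IO3^-]^3
Q = (2.31 × 10^-3)(4.14 × 10^-3)^3 = 1.6 x 10^-10
Q > Ksp, so La(IO3)3 will precipitate.

Q ≈ 1.6e-10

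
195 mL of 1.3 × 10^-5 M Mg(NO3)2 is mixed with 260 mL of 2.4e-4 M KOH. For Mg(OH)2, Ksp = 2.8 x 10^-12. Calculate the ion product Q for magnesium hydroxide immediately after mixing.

Total volume = 195 + 260 = 455 mL.
[Mg^2+] = 1.3 × 10^-5 × (195/455) = 5.57 x 10^-6 M
[OH^-] = 2.4 × 10^-4 × (260/455) = 1.37 × 10^-4 M
Mg(OH)2(s) <=> Mg^2+(aq) + 2 OH^-(aq), so Q = [Mg^2+][OH^-]^2
Q = (5.57 × 10^-6)(1.37 × 10^-4)^2 = 1.0 × 10^-13
Q < Ksp, so no precipitate of Mg(OH)2 forms.

Q ≈ 1.0 × 10^-13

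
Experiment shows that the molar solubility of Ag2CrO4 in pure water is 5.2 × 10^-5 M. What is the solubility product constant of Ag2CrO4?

Ksp ≈ 5.6 × 10^-13

Ag2CrO4(s) ⇌ 2 Ag^+ + CrO4^2-
If s mol/L of Ag2CrO4 dissolves, [Ag^+] = 2s and [CrO4^2-] = s.
Ksp = [Ag^+]^2[CrO4^2-]
So Ksp = (2s)^2 × s = 4s^3
With s = 5.2 × 10^-5: Ksp = 5.6 × 10^-13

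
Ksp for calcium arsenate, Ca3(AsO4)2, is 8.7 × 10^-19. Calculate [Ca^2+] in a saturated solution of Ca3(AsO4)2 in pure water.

[Ca^2+] ≈ 2.9 x 10^-4 M

Ca3(AsO4)2(s) ⇌ 3 Ca^2+(aq) + 2 AsO4^3-(aq)
Ksp = [Ca^2+]^3[AsO4^3-]^2
Let s = molar solubility. Then [Ca^2+] = 3s and [AsO4^3-] = 2s.
Ksp = (3s)^3(2s)^2 = 108s^5
s = (8.7 × 10^-19 / 108)^(1/5) = 9.58 × 10^-5 M
[Ca^2+] = 3s = 2.9 × 10^-4 M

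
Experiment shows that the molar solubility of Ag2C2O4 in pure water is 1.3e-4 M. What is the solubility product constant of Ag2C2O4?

Ag2C2O4(s) ⇌ 2 Ag^+(aq) + C2O4^2-(aq)
With molar solubility s: [Ag^+] = 2s, [C2O4^2-] = s.
Ksp = [Ag^+]^2[C2O4^2-]
Ksp = (2s)^2s = 4s^3
Ksp = 4 × (1.3 × 10^-4)^3 = 8.8 x 10^-12

Ksp = 8.8 × 10^-12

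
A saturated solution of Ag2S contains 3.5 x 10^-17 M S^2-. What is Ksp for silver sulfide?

Ag2S(s) ⇌ 2 Ag^+(aq) + S^2-(aq)
Stoichiometry gives [Ag^+] = (2/1)[S^2-] = 7.00 x 10^-17 M.
Ksp = [Ag^+]^2[S^2-]
Ksp = (7.00 × 10^-17)^2 × 3.5 × 10^-17 = 1.7 × 10^-49

Ksp = 1.7e-49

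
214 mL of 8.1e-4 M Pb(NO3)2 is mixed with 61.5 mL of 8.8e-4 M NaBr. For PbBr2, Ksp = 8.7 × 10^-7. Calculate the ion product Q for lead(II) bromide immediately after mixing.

Total volume = 214 + 61.5 = 275.5 mL.
[Pb^2+] = 8.1 x 10^-4 × (214/275.5) = 6.29 × 10^-4 M
[Br^-] = 8.8 × 10^-4 × (61.5/275.5) = 1.96 × 10^-4 M
PbBr2(s) <=> Pb^2+(aq) + 2 Br^-(aq), so Q = [Pb^2+][Br^-]^2
Q = (6.29 × 10^-4)(1.96 × 10^-4)^2 = 2.4 x 10^-11
Q < Ksp, so no precipitate of PbBr2 forms.

2.4 x 10^-11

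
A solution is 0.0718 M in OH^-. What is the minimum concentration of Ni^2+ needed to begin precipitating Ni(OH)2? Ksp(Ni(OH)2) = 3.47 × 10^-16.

6.73 × 10^-14 M

Ni(OH)2(s) ⇌ Ni^2+(aq) + 2 OH^-(aq)
Ksp = [Ni^2+][OH^-]^2
Precipitation begins when Q = Ksp. With [OH^-] = 0.0718 M:
3.47 × 10^-16 = (0.0718)^2 × [Ni^2+]
[Ni^2+] = (3.47 × 10^-16 / 5.155 × 10^-3) = 6.73 × 10^-14 M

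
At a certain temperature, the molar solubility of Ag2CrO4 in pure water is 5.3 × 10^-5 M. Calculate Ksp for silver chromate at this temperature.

Ag2CrO4(s) <=> 2 Ag^+ + CrO4^2-
If s mol/L of Ag2CrO4 dissolves, [Ag^+] = 2s and [CrO4^2-] = s.
Ksp = [Ag^+]^2[CrO4^2-]
So Ksp = (2s)^2 × s = 4s^3
With s = 5.3 x 10^-5: Ksp = 6.0 × 10^-13

6.0e-13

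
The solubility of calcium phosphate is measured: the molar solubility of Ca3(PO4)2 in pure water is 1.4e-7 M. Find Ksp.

Ksp ≈ 5.8 x 10^-33

Ca3(PO4)2(s) ⇌ 3 Ca^2+ + 2 PO4^3-
Let s = molar solubility. Then [Ca^2+] = 3s and [PO4^3-] = 2s.
Ksp = [Ca^2+]^3[PO4^3-]^2
Substituting: Ksp = (3s)^3(2s)^2 = 108s^5
Ksp = 108 × (1.4 x 10^-7)^5 = 5.8 × 10^-33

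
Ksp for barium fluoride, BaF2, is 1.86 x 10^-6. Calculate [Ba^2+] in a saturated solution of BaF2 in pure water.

BaF2(s) ⇌ Ba^2+(aq) + 2 F^-(aq)
Ksp = [Ba^2+][F^-]^2
For each mole of BaF2 that dissolves: [Ba^2+] = s, [F^-] = 2s.
Ksp = s(2s)^2 = 4s^3
s = (1.86 x 10^-6 / 4)^(1/3) = 7.747 x 10^-3 M
[Ba^2+] = s = 7.75 x 10^-3 M

7.75 × 10^-3 M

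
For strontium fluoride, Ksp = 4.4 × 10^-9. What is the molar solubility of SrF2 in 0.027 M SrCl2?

s = 2.0 × 10^-4 M

SrF2(s) ⇌ Sr^2+ + 2 F^-
Ksp = [Sr^2+][F^-]^2
Let s = moles of SrF2 that dissolve per litre. [Sr^2+] = 0.027 + s ≈ 0.027, [F^-] = 2s (Ksp is small, so little additional dissolves).
Ksp ≈ 0.027 × (2s)^2
s = 2.0 x 10^-4 M
Check: s = 2.0 × 10^-4 ≪ 0.027, so the approximation is valid.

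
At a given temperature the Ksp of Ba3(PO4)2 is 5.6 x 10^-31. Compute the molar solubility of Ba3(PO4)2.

Ba3(PO4)2(s) <=> 3 Ba^2+ + 2 PO4^3-
Ksp = [Ba^2+]^3[PO4^3-]^2
If s mol/L of Ba3(PO4)2 dissolves, [Ba^2+] = 3s and [PO4^3-] = 2s.
So Ksp = (3s)^3 × (2s)^2 = 108s^5
Solving, s = (5.6 x 10^-31/108)^(1/5) = 3.5 x 10^-7 M

s = 3.5e-7 M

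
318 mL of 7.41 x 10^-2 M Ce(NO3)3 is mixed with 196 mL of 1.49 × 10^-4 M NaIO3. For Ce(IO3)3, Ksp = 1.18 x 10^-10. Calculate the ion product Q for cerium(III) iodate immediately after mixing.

8.41 × 10^-15

Total volume = 318 + 196 = 514 mL.
[Ce^3+] = 7.41 × 10^-2 × (318/514) = 4.584 × 10^-2 M
[IO3^-] = 1.49 x 10^-4 × (196/514) = 5.682 × 10^-5 M
Ce(IO3)3(s) ⇌ Ce^3+(aq) + 3 IO3^-(aq), so Q = [Ce^3+][IO3^-]^3
Q = (4.584 x 10^-2)(5.682 x 10^-5)^3 = 8.41 x 10^-15
Q < Ksp, so no precipitate of Ce(IO3)3 forms.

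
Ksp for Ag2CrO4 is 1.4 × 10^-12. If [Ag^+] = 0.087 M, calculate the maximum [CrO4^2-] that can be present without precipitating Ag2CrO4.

[CrO4^2-] = 1.8 × 10^-10 M

Ag2CrO4(s) ⇌ 2 Ag^+ + CrO4^2-
Ksp = [Ag^+]^2[CrO4^2-]
Precipitation begins when Q = Ksp. With [Ag^+] = 0.087 M:
1.4 × 10^-12 = (0.087)^2 × [CrO4^2-]
[CrO4^2-] = (1.4 × 10^-12 / 7.57 x 10^-3) = 1.8 × 10^-10 M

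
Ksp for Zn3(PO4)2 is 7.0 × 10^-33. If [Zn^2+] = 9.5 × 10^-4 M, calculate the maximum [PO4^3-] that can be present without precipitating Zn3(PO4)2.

Zn3(PO4)2(s) ⇌ 3 Zn^2+(aq) + 2 PO4^3-(aq)
Ksp = [Zn^2+]^3[PO4^3-]^2
Precipitation begins when Q = Ksp. With [Zn^2+] = 9.5 × 10^-4 M:
7.0 × 10^-33 = (9.5 × 10^-4)^3 × [PO4^3-]^2
[PO4^3-] = (7.0 × 10^-33 / 8.57 x 10^-10)^(1/2) = 2.9 x 10^-12 M

[PO4^3-] = 2.9 x 10^-12 M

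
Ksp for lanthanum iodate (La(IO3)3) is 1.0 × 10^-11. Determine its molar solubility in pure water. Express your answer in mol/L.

7.8 x 10^-4 M

La(IO3)3(s) ⇌ La^3+(aq) + 3 IO3^-(aq)
Ksp = [La^3+][IO3^-]^3
With molar solubility s: [La^3+] = s, [IO3^-] = 3s.
Substituting: Ksp = s(3s)^3 = 27s^4
s = (1.0 × 10^-11 / 27)^(1/4) = 7.8 × 10^-4 M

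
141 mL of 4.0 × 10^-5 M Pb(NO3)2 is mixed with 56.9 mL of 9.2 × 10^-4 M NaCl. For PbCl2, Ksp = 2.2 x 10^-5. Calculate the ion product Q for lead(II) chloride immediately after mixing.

2.0 x 10^-12

Total volume = 141 + 56.9 = 197.9 mL.
[Pb^2+] = 4.0 × 10^-5 × (141/197.9) = 2.85 × 10^-5 M
[Cl^-] = 9.2 × 10^-4 × (56.9/197.9) = 2.65 × 10^-4 M
PbCl2(s) ⇌ Pb^2+ + 2 Cl^-, so Q = [Pb^2+][Cl^-]^2
Q = (2.85 × 10^-5)(2.65 × 10^-4)^2 = 2.0 x 10^-12
Q < Ksp, so no precipitate of PbCl2 forms.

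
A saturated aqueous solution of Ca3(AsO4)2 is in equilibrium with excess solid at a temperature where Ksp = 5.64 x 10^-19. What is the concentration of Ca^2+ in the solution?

Ca3(AsO4)2(s) <=> 3 Ca^2+(aq) + 2 AsO4^3-(aq)
Ksp = [Ca^2+]^3[AsO4^3-]^2
With molar solubility s: [Ca^2+] = 3s, [AsO4^3-] = 2s.
Substituting: Ksp = (3s)^3(2s)^2 = 108s^5
Solving, s = (5.64 x 10^-19/108)^(1/5) = 8.782 × 10^-5 M
[Ca^2+] = 3s = 2.63 × 10^-4 M

[Ca^2+] ≈ 2.63 × 10^-4 M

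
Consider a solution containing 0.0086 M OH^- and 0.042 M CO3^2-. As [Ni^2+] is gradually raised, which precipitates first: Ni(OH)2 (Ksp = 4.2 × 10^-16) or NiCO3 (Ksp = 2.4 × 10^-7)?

Ni(OH)2

Precipitation of each salt starts when its ion product equals its Ksp.
For Ni(OH)2: 4.2 × 10^-16 = (0.0086)^2 × [Ni^2+]  ⇒  [Ni^2+] = 5.7 x 10^-12 M.
For NiCO3: 2.4 × 10^-7 = 0.042 × [Ni^2+]  ⇒  [Ni^2+] = 5.7 × 10^-6 M.
The salt with the lower threshold [Ni^2+] precipitates first: Ni(OH)2.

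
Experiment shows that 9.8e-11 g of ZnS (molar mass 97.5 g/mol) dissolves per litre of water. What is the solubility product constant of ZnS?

Ksp = 1.0e-24

Molar solubility s = (9.8 × 10^-11 g/L) / (97.5 g/mol) = 1.01 × 10^-12 M.
ZnS(s) ⇌ Zn^2+ + S^2-
With molar solubility s: [Zn^2+] = s, [S^2-] = s.
Ksp = [Zn^2+][S^2-]
Ksp = s^2
Ksp = (1.01 × 10^-12)^2 = 1.0 × 10^-24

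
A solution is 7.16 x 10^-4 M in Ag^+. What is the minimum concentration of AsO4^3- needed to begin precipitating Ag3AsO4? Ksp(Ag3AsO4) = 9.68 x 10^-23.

Ag3AsO4(s) <=> 3 Ag^+(aq) + AsO4^3-(aq)
Ksp = [Ag^+]^3[AsO4^3-]
Precipitation begins when Q = Ksp. With [Ag^+] = 7.16 x 10^-4 M:
9.68 x 10^-23 = (7.16 x 10^-4)^3 × [AsO4^3-]
[AsO4^3-] = (9.68 x 10^-23 / 3.671 × 10^-10) = 2.64 × 10^-13 M

[AsO4^3-] ≈ 2.64 x 10^-13 M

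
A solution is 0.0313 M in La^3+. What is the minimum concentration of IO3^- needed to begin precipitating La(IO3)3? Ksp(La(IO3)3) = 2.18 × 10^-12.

[IO3^-] = 4.11 × 10^-4 M

La(IO3)3(s) ⇌ La^3+ + 3 IO3^-
Ksp = [La^3+][IO3^-]^3
Precipitation begins when Q = Ksp. With [La^3+] = 0.0313 M:
2.18 × 10^-12 = (0.0313) × [IO3^-]^3
[IO3^-] = (2.18 × 10^-12 / 3.13 x 10^-2)^(1/3) = 4.11 × 10^-4 M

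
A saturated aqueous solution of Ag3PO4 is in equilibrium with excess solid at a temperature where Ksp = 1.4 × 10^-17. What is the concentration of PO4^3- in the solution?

Ag3PO4(s) ⇌ 3 Ag^+ + PO4^3-
Ksp = [Ag^+]^3[PO4^3-]
With molar solubility s: [Ag^+] = 3s, [PO4^3-] = s.
Substituting: Ksp = (3s)^3s = 27s^4
s^4 = 1.4 × 10^-17 / 27, so s = 2.68 × 10^-5 M
[PO4^3-] = s = 2.7 × 10^-5 M

2.7 × 10^-5 M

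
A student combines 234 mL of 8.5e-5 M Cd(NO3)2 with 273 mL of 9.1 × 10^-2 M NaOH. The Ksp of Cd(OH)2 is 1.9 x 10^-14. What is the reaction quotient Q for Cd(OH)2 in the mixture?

Total volume = 234 + 273 = 507 mL.
[Cd^2+] = 8.5 x 10^-5 × (234/507) = 3.92 × 10^-5 M
[OH^-] = 9.1 × 10^-2 × (273/507) = 4.90 × 10^-2 M
Cd(OH)2(s) ⇌ Cd^2+(aq) + 2 OH^-(aq), so Q = [Cd^2+][OH^-]^2
Q = (3.92 × 10^-5)(4.90 × 10^-2)^2 = 9.4 x 10^-8
Q > Ksp, so Cd(OH)2 will precipitate.

Q ≈ 9.4e-8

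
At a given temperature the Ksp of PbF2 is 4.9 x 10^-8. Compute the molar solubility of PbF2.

PbF2(s) ⇌ Pb^2+ + 2 F^-
Ksp = [Pb^2+][F^-]^2
For each mole of PbF2 that dissolves: [Pb^2+] = s, [F^-] = 2s.
Ksp = s(2s)^2 = 4s^3
s = (4.9 x 10^-8 / 4)^(1/3) = 2.3 × 10^-3 M

s ≈ 2.3 x 10^-3 M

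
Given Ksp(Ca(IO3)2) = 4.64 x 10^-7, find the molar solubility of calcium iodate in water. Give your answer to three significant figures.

4.88 x 10^-3 M

Ca(IO3)2(s) <=> Ca^2+ + 2 IO3^-
Ksp = [Ca^2+][IO3^-]^2
With molar solubility s: [Ca^2+] = s, [IO3^-] = 2s.
So Ksp = s × (2s)^2 = 4s^3
s^3 = 4.64 x 10^-7 / 4, so s = 4.88 x 10^-3 M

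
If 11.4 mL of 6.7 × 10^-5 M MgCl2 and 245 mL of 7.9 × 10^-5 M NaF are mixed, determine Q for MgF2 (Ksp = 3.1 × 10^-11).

Total volume = 11.4 + 245 = 256.4 mL.
[Mg^2+] = 6.7 x 10^-5 × (11.4/256.4) = 2.98 × 10^-6 M
[F^-] = 7.9 × 10^-5 × (245/256.4) = 7.55 x 10^-5 M
MgF2(s) ⇌ Mg^2+(aq) + 2 F^-(aq), so Q = [Mg^2+][F^-]^2
Q = (2.98 × 10^-6)(7.55 × 10^-5)^2 = 1.7 × 10^-14
Q < Ksp, so no precipitate of MgF2 forms.

Q ≈ 1.7 × 10^-14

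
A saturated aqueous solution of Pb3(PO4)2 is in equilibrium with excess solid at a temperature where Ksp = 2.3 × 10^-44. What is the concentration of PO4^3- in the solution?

Pb3(PO4)2(s) ⇌ 3 Pb^2+ + 2 PO4^3-
Ksp = [Pb^2+]^3[PO4^3-]^2
If s mol/L of Pb3(PO4)2 dissolves, [Pb^2+] = 3s and [PO4^3-] = 2s.
So Ksp = (3s)^3 × (2s)^2 = 108s^5
Solving, s = (2.3 × 10^-44/108)^(1/5) = 7.34 × 10^-10 M
[PO4^3-] = 2s = 1.5 × 10^-9 M

1.5e-9 M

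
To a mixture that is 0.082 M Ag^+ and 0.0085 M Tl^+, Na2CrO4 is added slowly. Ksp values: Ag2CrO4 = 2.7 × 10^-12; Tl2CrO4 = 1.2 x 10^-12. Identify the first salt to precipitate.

Ag2CrO4

Each salt begins to precipitate when Q = Ksp, i.e. when [CrO4^2-] reaches its threshold.
For Ag2CrO4: 2.7 × 10^-12 = (0.082)^2 × [CrO4^2-]  ⇒  [CrO4^2-] = 4.0 x 10^-10 M.
For Tl2CrO4: 1.2 x 10^-12 = (0.0085)^2 × [CrO4^2-]  ⇒  [CrO4^2-] = 1.7 × 10^-8 M.
The salt with the lower threshold [CrO4^2-] precipitates first: Ag2CrO4.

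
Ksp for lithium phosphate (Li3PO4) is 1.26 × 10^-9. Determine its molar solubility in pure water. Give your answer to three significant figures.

2.61 × 10^-3 M

Li3PO4(s) ⇌ 3 Li^+(aq) + PO4^3-(aq)
Ksp = [Li^+]^3[PO4^3-]
With molar solubility s: [Li^+] = 3s, [PO4^3-] = s.
Substituting: Ksp = (3s)^3s = 27s^4
s = (1.26 × 10^-9 / 27)^(1/4) = 2.61 × 10^-3 M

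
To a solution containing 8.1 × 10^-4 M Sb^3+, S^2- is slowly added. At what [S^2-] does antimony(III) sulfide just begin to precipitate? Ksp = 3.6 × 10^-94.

8.2e-30 M

Sb2S3(s) ⇌ 2 Sb^3+(aq) + 3 S^2-(aq)
Ksp = [Sb^3+]^2[S^2-]^3
Precipitation begins when Q = Ksp. With [Sb^3+] = 8.1 × 10^-4 M:
3.6 × 10^-94 = (8.1 × 10^-4)^2 × [S^2-]^3
[S^2-] = (3.6 × 10^-94 / 6.56 × 10^-7)^(1/3) = 8.2 × 10^-30 M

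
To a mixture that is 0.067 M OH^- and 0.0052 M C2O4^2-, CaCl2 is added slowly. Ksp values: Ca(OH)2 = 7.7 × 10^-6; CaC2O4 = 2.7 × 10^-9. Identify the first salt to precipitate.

CaC2O4

Each salt begins to precipitate when Q = Ksp, i.e. when [Ca^2+] reaches its threshold.
For Ca(OH)2: 7.7 × 10^-6 = (0.067)^2 × [Ca^2+]  ⇒  [Ca^2+] = 1.7 × 10^-3 M.
For CaC2O4: 2.7 × 10^-9 = 0.0052 × [Ca^2+]  ⇒  [Ca^2+] = 5.2 × 10^-7 M.
The salt with the lower threshold [Ca^2+] precipitates first: CaC2O4.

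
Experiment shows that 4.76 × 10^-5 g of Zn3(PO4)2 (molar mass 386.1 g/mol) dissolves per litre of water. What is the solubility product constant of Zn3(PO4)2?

Ksp = 3.08 x 10^-33

Molar solubility s = (4.76 x 10^-5 g/L) / (386.1 g/mol) = 1.233 × 10^-7 M.
Zn3(PO4)2(s) ⇌ 3 Zn^2+(aq) + 2 PO4^3-(aq)
With molar solubility s: [Zn^2+] = 3s, [PO4^3-] = 2s.
Ksp = [Zn^2+]^3[PO4^3-]^2
Substituting: Ksp = (3s)^3(2s)^2 = 108s^5
With s = 1.233 × 10^-7: Ksp = 3.08 × 10^-33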